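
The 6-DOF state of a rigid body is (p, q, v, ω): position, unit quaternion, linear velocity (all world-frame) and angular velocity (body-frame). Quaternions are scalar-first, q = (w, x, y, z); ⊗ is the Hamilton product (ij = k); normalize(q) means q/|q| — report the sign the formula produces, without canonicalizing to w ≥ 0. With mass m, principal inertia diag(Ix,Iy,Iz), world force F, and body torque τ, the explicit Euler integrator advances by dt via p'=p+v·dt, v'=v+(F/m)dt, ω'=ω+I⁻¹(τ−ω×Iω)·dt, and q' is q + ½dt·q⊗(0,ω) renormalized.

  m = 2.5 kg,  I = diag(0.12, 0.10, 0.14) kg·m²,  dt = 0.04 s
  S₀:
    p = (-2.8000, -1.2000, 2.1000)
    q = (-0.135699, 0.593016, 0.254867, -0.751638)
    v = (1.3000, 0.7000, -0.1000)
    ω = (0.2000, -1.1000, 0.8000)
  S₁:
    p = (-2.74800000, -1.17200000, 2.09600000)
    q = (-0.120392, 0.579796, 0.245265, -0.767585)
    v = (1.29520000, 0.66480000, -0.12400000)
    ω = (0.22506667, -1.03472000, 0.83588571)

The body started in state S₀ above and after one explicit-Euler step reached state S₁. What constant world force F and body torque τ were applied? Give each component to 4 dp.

rate change Δω = (0.02506667, 0.06528000, 0.03588571)
ω₀×(Iω₀) = (-0.0352, -0.0032, 0.0044)
applied torque τ = (0.0400, 0.1600, 0.1300)
velocity change Δv = (-0.00480000, -0.03520000, -0.02400000)
applied force F = (-0.3000, -2.2000, -1.5000)

F = (-0.3000, -2.2000, -1.5000)
τ = (0.0400, 0.1600, 0.1300)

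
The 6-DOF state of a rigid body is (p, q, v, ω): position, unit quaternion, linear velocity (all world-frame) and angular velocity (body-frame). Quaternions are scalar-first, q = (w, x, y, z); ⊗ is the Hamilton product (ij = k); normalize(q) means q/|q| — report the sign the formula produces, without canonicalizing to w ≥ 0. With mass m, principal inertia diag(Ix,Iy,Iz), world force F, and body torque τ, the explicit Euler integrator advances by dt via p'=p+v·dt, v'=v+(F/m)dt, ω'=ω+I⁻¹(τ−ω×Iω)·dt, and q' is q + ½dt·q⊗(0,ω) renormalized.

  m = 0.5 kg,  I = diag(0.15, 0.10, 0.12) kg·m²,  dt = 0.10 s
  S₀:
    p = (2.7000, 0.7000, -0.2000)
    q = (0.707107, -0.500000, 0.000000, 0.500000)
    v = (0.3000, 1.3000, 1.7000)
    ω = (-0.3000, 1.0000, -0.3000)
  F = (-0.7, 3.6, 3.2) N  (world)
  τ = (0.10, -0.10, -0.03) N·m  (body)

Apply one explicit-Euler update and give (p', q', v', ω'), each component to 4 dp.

p' = (2.7300, 0.8300, -0.0300)
q' = (0.7061, -0.5348, 0.0203, 0.4637)
v' = (0.1600, 2.0200, 2.3400)
ω' = (-0.2293, 0.8973, -0.3375)

precession coupling ω×(Iω) = (-0.0060, 0.0027, 0.0150)
α = I⁻¹(τ − ω×Iω) = (0.7067, -1.0270, -0.3750)
ω + α·dt = (-0.2293, 0.8973, -0.3375)
Hamilton product q⊗(0,ω) = (0.0000000, -0.7121321, 0.4071070, -0.7121321)
q' = normalize(q + ½dt·q⊗(0,ω)) = (0.7061, -0.5348, 0.0203, 0.4637)
linear accel F/m = (-1.4000, 7.2000, 6.4000)
new position p' = (2.7300, 0.8300, -0.0300)
v' = v + a·dt = (0.1600, 2.0200, 2.3400)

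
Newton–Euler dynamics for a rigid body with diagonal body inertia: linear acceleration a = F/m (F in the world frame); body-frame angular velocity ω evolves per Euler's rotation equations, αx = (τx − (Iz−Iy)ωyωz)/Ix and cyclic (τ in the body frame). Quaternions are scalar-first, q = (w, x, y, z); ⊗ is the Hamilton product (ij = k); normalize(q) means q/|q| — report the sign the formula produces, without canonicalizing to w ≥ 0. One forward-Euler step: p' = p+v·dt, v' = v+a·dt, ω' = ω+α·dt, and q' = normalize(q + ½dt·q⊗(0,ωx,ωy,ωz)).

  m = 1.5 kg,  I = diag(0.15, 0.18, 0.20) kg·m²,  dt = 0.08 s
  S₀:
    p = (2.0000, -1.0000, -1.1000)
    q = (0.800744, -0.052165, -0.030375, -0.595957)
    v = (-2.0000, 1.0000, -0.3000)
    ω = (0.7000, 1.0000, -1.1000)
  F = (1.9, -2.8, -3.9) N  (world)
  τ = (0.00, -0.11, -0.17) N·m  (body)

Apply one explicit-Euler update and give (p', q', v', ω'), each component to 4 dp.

p' = (1.8400, -0.9200, -1.1240)
q' = (0.7755, -0.0046, -0.0173, -0.6311)
v' = (-1.8987, 0.8507, -0.5080)
ω' = (0.7117, 0.9340, -1.1764)

linear accel F/m = (1.2667, -1.8667, -2.6000)
new position p' = (1.8400, -0.9200, -1.1240)
v + (F/m)dt = (-1.8987, 0.8507, -0.5080)
precession coupling ω×(Iω) = (-0.0220, 0.0385, 0.0210)
angular accel α = (0.1467, -0.8250, -0.9550)
ω' = ω + α·dt = (0.7117, 0.9340, -1.1764)
2q̇ = q⊗(0,ω) = (-0.5886622, 1.1898903, 0.3261926, -0.9117209)
q' = normalize(q + ½dt·q⊗(0,ω)) = (0.7755, -0.0046, -0.0173, -0.6311)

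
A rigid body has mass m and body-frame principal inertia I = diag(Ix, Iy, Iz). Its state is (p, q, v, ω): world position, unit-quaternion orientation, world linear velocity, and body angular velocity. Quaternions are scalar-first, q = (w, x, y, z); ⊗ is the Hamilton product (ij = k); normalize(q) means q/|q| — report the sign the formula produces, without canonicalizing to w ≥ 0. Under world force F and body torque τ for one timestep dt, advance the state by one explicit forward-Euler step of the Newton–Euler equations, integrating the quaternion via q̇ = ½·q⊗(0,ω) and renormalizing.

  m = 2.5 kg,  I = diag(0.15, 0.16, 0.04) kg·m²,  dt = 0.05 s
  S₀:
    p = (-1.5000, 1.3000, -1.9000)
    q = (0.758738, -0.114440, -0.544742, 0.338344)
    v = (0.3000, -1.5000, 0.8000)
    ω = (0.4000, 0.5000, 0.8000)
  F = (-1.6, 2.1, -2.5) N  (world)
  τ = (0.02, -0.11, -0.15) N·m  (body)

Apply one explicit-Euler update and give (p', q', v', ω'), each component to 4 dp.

precession coupling ω×(Iω) = (-0.0480, 0.0352, 0.0020)
angular accel α = (0.4533, -0.9075, -3.8000)
new body rate ω' = (0.4227, 0.4546, 0.6100)
q⊗(0,ω) = (0.0474718, -0.3014704, 0.6062586, 0.7676672)
q + ½dt·q⊗(0,ω), renormalized = (0.7597, -0.1219, -0.5294, 0.3574)
p' = p + v·dt = (-1.4850, 1.2250, -1.8600)
v' = v + a·dt = (0.2680, -1.4580, 0.7500)

p' = (-1.4850, 1.2250, -1.8600)
q' = (0.7597, -0.1219, -0.5294, 0.3574)
v' = (0.2680, -1.4580, 0.7500)
ω' = (0.4227, 0.4546, 0.6100)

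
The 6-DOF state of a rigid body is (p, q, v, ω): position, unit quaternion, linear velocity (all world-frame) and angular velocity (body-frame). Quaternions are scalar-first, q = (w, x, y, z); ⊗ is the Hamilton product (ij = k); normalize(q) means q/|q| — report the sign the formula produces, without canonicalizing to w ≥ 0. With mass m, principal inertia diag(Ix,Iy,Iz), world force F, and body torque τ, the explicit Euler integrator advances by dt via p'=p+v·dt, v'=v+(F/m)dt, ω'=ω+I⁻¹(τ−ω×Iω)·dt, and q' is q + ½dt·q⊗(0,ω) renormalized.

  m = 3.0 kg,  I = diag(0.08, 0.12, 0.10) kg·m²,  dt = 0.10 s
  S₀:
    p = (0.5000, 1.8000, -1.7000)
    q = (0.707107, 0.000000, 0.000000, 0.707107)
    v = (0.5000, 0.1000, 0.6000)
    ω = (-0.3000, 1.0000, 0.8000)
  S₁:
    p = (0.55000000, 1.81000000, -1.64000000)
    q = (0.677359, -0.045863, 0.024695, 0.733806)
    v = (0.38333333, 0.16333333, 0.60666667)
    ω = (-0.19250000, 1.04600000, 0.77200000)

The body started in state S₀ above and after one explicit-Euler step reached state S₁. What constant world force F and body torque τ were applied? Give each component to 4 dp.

v₁ − v₀ = (-0.11666667, 0.06333333, 0.00666667)
applied force F = (-3.5000, 1.9000, 0.2000)
rate change Δω = (0.10750000, 0.04600000, -0.02800000)
I·α + gyro = (0.0700, 0.0600, -0.0400)

F = (-3.5000, 1.9000, 0.2000)
τ = (0.0700, 0.0600, -0.0400)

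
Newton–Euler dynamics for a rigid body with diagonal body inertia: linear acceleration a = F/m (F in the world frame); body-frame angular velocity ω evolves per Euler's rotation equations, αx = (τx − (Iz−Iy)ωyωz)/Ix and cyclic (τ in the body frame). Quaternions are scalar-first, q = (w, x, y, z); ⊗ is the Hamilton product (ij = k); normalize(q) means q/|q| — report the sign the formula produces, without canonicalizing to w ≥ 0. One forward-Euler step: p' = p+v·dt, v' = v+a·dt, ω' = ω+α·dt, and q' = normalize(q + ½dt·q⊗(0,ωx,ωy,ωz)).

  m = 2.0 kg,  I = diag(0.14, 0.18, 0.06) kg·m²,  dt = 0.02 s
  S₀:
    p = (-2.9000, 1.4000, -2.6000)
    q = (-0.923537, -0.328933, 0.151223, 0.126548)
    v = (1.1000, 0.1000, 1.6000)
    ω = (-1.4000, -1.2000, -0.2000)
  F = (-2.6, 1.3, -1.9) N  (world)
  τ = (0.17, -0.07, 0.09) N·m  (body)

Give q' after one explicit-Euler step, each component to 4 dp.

q⊗(0,ω) = (-0.2537290, 1.4145648, 0.8652906, 0.7911392)
q + ½dt·q⊗(0,ω), renormalized = (-0.9259, -0.3147, 0.1598, 0.1344)

q' = (-0.9259, -0.3147, 0.1598, 0.1344)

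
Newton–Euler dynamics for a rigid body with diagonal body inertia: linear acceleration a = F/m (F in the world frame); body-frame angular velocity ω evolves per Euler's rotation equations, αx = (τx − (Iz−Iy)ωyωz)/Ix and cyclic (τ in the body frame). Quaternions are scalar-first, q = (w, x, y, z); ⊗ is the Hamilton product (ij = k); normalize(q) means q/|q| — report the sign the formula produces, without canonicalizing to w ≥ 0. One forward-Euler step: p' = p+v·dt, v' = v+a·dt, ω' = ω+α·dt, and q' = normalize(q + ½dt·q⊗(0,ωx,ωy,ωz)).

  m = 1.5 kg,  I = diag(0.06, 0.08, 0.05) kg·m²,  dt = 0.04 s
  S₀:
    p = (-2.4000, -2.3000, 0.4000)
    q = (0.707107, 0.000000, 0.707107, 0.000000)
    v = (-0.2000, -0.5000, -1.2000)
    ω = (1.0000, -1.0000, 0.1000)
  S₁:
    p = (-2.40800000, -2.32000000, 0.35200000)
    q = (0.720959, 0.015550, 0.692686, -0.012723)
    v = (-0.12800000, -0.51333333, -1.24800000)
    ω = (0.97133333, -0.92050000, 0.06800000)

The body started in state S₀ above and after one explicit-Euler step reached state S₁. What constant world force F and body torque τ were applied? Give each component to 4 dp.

velocity change Δv = (0.07200000, -0.01333333, -0.04800000)
m·(v₁−v₀)/dt = (2.7000, -0.5000, -1.8000)
Δω = ω₁−ω₀ = (-0.02866667, 0.07950000, -0.03200000)
gyro term ω₀×Iω₀ = (0.0030, 0.0010, -0.0200)
applied torque τ = (-0.0400, 0.1600, -0.0600)

F = (2.7000, -0.5000, -1.8000)
τ = (-0.0400, 0.1600, -0.0600)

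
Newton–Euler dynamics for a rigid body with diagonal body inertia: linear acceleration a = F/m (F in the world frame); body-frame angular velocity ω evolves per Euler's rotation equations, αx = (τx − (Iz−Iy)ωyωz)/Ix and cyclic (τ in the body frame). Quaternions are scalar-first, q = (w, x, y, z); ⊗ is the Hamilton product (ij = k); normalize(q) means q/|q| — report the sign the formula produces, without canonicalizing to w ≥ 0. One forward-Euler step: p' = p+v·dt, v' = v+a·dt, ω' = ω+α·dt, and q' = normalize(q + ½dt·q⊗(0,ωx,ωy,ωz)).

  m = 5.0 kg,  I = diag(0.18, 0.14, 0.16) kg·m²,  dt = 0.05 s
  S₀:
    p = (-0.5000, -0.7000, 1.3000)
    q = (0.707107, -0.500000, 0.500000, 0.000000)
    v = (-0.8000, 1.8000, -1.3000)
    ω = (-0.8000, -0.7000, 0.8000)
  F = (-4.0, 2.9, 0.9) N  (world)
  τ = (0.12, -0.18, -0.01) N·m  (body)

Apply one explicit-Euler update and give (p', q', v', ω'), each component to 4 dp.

a = (-0.8000, 0.5800, 0.1800)
new position p' = (-0.5400, -0.6100, 1.2350)
v + (F/m)dt = (-0.8400, 1.8290, -1.2910)
gyro term ω×Iω = (-0.0112, -0.0128, -0.0224)
(τ − ω×Iω)/I = (0.7289, -1.1943, 0.0775)
new body rate ω' = (-0.7636, -0.7597, 0.8039)
Hamilton product q⊗(0,ω) = (-0.0500000, -0.1656856, -0.0949749, 1.3156856)
updated quaternion q' = (0.7055, -0.5039, 0.4974, 0.0329)

p' = (-0.5400, -0.6100, 1.2350)
q' = (0.7055, -0.5039, 0.4974, 0.0329)
v' = (-0.8400, 1.8290, -1.2910)
ω' = (-0.7636, -0.7597, 0.8039)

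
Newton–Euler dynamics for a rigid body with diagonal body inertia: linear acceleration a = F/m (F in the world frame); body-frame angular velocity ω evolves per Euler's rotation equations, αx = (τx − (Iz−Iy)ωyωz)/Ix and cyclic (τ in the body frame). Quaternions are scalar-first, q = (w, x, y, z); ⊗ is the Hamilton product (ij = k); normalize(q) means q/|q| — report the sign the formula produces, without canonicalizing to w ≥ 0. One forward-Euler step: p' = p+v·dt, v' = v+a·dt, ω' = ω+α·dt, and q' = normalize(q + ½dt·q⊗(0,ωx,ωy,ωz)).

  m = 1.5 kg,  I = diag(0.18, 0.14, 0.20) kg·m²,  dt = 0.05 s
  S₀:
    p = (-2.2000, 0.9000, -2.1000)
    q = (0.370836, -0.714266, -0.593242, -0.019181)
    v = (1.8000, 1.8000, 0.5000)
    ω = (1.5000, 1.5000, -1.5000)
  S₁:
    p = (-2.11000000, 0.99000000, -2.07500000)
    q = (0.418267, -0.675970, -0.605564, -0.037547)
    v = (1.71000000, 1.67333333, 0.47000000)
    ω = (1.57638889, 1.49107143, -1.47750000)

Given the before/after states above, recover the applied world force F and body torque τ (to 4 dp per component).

F = (-2.7000, -3.8000, -0.9000)
τ = (0.1400, 0.0200, 0.0000)

Δω = ω₁−ω₀ = (0.07638889, -0.00892857, 0.02250000)
applied torque τ = (0.1400, 0.0200, 0.0000)
velocity change Δv = (-0.09000000, -0.12666667, -0.03000000)
applied force F = (-2.7000, -3.8000, -0.9000)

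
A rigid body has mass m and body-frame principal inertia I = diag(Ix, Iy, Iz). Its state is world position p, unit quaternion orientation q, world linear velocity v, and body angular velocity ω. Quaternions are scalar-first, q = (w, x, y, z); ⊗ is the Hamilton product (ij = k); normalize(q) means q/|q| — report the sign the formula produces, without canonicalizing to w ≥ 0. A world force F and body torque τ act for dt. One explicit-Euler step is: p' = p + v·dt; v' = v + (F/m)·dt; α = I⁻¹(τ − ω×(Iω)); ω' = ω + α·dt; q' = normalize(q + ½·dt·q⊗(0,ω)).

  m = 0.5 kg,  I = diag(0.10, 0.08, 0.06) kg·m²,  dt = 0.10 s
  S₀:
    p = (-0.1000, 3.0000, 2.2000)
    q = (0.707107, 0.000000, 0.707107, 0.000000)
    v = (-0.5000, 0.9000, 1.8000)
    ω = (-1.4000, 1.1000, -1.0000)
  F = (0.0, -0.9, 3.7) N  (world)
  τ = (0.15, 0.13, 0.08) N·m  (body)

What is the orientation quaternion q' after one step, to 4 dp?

q' = (0.6648, -0.0844, 0.7421, 0.0141)

2q̇ = q⊗(0,ω) = (-0.7778177, -1.6970568, 0.7778177, 0.2828428)
q' = normalize(q + ½dt·q⊗(0,ω)) = (0.6648, -0.0844, 0.7421, 0.0141)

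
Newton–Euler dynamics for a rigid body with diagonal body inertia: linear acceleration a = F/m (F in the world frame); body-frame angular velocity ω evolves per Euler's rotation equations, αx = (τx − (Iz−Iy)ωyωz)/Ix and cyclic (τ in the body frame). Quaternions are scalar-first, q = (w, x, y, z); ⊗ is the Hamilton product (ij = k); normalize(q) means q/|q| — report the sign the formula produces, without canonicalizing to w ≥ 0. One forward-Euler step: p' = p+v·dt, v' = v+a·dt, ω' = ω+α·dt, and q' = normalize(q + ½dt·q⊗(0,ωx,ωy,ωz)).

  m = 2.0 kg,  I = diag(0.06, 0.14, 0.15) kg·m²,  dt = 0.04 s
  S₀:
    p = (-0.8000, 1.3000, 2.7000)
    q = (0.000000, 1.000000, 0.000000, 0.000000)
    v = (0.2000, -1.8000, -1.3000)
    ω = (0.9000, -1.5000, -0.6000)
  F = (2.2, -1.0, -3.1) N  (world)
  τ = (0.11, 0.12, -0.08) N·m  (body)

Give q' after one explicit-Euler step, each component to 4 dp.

q' = (-0.0180, 0.9993, 0.0120, -0.0300)

2q̇ = q⊗(0,ω) = (-0.9000000, 0.0000000, 0.6000000, -1.5000000)
q' = normalize(q + ½dt·q⊗(0,ω)) = (-0.0180, 0.9993, 0.0120, -0.0300)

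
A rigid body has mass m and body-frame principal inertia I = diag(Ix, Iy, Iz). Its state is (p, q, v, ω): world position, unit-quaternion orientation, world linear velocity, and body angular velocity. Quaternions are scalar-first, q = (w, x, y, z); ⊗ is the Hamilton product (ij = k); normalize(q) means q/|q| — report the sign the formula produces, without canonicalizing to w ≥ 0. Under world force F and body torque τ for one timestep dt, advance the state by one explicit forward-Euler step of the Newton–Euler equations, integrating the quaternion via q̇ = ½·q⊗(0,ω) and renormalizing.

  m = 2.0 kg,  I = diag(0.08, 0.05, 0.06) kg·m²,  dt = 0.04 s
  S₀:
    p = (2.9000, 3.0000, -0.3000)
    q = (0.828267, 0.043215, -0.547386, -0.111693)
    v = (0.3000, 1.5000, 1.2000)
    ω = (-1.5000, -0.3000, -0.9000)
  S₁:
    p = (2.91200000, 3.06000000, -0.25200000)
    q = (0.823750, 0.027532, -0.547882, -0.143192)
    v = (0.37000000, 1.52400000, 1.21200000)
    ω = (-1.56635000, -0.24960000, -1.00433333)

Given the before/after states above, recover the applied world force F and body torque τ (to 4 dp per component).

F = (3.5000, 1.2000, 0.6000)
τ = (-0.1300, 0.0900, -0.1700)

velocity change Δv = (0.07000000, 0.02400000, 0.01200000)
F = m·Δv/dt = (3.5000, 1.2000, 0.6000)
rate change Δω = (-0.06635000, 0.05040000, -0.10433333)
ω₀×(Iω₀) = (0.0027, 0.0270, -0.0135)
I·α + gyro = (-0.1300, 0.0900, -0.1700)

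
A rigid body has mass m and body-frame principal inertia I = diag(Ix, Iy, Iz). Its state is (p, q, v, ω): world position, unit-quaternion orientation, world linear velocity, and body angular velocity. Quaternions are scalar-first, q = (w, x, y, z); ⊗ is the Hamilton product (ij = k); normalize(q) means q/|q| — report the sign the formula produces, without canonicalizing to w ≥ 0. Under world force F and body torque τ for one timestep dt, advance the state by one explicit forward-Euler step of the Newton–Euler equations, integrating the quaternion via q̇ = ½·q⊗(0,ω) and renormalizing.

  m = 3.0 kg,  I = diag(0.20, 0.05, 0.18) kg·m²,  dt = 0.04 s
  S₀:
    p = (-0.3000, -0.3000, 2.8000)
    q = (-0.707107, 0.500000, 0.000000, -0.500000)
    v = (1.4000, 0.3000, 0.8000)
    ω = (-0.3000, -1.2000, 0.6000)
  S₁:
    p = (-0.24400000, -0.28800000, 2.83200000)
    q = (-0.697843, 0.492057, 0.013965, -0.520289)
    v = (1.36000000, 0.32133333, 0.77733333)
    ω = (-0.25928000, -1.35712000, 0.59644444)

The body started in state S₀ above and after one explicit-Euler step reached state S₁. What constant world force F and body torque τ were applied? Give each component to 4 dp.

F = (-3.0000, 1.6000, -1.7000)
τ = (0.1100, -0.2000, -0.0700)

velocity change Δv = (-0.04000000, 0.02133333, -0.02266667)
m·(v₁−v₀)/dt = (-3.0000, 1.6000, -1.7000)
rate change Δω = (0.04072000, -0.15712000, -0.00355556)
applied torque τ = (0.1100, -0.2000, -0.0700)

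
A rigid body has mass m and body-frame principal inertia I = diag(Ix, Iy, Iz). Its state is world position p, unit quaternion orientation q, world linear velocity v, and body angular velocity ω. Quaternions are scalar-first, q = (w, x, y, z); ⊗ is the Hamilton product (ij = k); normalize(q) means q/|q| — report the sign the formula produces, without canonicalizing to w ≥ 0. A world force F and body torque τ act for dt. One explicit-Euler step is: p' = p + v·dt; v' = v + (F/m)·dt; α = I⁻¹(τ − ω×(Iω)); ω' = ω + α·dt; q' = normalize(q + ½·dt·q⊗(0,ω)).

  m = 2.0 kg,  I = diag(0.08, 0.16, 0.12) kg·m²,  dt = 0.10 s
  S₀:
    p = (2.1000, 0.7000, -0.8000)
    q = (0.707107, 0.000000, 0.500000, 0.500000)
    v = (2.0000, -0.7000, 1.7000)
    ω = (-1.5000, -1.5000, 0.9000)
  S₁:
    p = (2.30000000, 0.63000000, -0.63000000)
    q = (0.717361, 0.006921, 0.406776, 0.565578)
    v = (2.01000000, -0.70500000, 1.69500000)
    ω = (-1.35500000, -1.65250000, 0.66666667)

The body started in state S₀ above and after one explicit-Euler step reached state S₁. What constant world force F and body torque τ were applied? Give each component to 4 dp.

rate change Δω = (0.14500000, -0.15250000, -0.23333333)
applied torque τ = (0.1700, -0.1900, -0.1000)
v₁ − v₀ = (0.01000000, -0.00500000, -0.00500000)
applied force F = (0.2000, -0.1000, -0.1000)

F = (0.2000, -0.1000, -0.1000)
τ = (0.1700, -0.1900, -0.1000)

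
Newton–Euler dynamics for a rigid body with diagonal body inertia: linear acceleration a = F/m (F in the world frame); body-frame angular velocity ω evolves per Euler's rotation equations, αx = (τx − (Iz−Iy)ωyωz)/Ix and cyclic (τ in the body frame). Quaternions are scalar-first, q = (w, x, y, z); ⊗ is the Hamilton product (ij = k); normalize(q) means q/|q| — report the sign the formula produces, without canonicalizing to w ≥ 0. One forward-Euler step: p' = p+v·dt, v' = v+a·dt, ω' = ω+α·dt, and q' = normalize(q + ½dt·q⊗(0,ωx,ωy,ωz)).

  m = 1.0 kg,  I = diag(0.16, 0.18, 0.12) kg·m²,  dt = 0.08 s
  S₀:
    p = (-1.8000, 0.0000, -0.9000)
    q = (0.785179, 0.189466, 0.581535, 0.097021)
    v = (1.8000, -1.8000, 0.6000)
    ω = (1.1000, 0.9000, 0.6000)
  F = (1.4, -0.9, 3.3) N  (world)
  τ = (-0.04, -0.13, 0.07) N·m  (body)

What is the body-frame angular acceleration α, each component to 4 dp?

precession coupling ω×(Iω) = (-0.0324, 0.0264, 0.0198)
α = I⁻¹(τ − ω×Iω) = (-0.0475, -0.8689, 0.4183)

α = (-0.0475, -0.8689, 0.4183)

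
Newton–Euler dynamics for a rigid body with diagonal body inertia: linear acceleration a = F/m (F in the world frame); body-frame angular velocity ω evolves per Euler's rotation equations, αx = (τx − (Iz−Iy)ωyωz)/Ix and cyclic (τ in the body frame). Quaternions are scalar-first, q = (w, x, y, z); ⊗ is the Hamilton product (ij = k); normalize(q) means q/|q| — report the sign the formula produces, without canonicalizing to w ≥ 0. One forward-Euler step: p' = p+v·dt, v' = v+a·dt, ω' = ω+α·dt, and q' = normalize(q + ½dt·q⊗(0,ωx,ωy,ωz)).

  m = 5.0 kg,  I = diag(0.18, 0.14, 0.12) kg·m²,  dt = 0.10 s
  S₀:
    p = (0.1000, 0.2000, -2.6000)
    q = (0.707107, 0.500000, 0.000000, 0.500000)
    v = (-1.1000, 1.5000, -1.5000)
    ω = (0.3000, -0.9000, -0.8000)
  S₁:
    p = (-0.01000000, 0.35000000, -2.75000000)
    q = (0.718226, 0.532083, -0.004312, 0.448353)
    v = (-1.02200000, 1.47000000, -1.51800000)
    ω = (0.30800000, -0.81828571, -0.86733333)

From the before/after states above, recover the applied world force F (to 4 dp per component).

F = (3.9000, -1.5000, -0.9000)

Δv = v₁−v₀ = (0.07800000, -0.03000000, -0.01800000)
applied force F = (3.9000, -1.5000, -0.9000)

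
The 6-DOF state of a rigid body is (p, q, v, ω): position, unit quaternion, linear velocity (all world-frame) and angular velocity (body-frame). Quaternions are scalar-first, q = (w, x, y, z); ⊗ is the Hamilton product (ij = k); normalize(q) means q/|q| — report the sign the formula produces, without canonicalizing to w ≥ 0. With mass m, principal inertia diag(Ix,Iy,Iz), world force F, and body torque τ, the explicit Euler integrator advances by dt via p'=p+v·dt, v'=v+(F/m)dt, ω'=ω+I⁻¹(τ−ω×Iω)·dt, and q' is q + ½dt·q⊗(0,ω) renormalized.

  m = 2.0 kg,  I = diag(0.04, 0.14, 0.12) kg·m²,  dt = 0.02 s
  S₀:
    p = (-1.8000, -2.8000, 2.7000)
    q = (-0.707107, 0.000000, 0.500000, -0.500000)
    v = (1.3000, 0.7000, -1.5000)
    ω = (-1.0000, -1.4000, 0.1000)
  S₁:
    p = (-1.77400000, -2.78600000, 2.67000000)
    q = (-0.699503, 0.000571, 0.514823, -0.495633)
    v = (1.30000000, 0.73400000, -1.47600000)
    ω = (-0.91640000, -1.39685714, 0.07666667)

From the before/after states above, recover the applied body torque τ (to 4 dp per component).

Δω = ω₁−ω₀ = (0.08360000, 0.00314286, -0.02333333)
ω₀×(Iω₀) = (0.0028, 0.0080, 0.1400)
τ = I·(Δω/dt) + ω₀×(Iω₀) = (0.1700, 0.0300, 0.0000)

τ = (0.1700, 0.0300, 0.0000)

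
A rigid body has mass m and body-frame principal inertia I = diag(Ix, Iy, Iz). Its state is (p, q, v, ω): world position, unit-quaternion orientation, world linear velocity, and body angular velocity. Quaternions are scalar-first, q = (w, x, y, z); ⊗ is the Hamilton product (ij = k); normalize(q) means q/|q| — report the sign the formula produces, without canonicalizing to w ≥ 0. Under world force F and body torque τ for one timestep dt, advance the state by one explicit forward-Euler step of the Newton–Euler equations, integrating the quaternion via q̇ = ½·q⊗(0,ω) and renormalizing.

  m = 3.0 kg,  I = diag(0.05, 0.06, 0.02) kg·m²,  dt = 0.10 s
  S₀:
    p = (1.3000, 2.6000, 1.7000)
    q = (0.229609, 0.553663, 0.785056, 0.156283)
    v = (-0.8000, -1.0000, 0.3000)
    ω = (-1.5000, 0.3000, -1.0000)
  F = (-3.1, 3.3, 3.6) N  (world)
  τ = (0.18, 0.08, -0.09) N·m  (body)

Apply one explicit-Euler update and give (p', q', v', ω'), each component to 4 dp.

ω×(Iω) gyroscopic = (0.0120, 0.0450, -0.0045)
(τ − ω×Iω)/I = (3.3600, 0.5833, -4.2750)
ω + α·dt = (-1.1640, 0.3583, -1.4275)
2q̇ = q⊗(0,ω) = (0.7512607, -1.1763544, 0.3881212, 1.1140739)
q' = normalize(q + ½dt·q⊗(0,ω)) = (0.2661, 0.4928, 0.8011, 0.2111)
a = (-1.0333, 1.1000, 1.2000)
new position p' = (1.2200, 2.5000, 1.7300)
new velocity v' = (-0.9033, -0.8900, 0.4200)

p' = (1.2200, 2.5000, 1.7300)
q' = (0.2661, 0.4928, 0.8011, 0.2111)
v' = (-0.9033, -0.8900, 0.4200)
ω' = (-1.1640, 0.3583, -1.4275)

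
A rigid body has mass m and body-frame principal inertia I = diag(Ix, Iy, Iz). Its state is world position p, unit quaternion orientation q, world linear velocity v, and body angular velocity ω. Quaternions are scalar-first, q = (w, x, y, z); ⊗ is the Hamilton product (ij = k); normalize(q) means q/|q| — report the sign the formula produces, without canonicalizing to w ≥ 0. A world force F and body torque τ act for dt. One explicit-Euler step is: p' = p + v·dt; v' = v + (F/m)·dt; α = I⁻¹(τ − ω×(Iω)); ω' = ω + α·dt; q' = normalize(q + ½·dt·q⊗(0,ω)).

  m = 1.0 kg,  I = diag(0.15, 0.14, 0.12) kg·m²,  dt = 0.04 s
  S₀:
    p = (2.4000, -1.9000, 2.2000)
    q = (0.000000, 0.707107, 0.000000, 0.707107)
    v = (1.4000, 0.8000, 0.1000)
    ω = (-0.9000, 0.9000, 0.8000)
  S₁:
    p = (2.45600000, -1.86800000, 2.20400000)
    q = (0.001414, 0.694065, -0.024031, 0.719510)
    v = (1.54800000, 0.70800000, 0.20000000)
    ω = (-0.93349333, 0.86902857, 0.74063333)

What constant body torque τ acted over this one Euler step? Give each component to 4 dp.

τ = (-0.1400, -0.1300, -0.1700)

rate change Δω = (-0.03349333, -0.03097143, -0.05936667)
precession coupling = (-0.0144, -0.0216, 0.0081)
applied torque τ = (-0.1400, -0.1300, -0.1700)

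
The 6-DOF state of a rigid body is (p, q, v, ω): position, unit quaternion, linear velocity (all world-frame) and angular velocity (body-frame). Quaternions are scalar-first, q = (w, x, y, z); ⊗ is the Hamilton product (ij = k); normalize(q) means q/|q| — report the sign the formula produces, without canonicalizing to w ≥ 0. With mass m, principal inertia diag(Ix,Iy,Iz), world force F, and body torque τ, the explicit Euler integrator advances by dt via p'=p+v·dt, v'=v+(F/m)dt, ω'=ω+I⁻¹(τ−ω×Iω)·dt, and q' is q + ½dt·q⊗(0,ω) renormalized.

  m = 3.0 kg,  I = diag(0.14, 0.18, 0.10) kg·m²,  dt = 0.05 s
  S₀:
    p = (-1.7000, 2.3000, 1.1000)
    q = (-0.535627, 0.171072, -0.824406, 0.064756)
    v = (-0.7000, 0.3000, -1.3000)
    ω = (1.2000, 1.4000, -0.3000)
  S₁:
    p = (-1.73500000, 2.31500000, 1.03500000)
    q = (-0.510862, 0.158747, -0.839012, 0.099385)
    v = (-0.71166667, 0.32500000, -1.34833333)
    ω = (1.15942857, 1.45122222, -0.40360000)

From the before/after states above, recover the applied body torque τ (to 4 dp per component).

τ = (-0.0800, 0.1700, -0.1400)

ω₁ − ω₀ = (-0.04057143, 0.05122222, -0.10360000)
precession coupling = (0.0336, -0.0144, 0.0672)
τ = I·(Δω/dt) + ω₀×(Iω₀) = (-0.0800, 0.1700, -0.1400)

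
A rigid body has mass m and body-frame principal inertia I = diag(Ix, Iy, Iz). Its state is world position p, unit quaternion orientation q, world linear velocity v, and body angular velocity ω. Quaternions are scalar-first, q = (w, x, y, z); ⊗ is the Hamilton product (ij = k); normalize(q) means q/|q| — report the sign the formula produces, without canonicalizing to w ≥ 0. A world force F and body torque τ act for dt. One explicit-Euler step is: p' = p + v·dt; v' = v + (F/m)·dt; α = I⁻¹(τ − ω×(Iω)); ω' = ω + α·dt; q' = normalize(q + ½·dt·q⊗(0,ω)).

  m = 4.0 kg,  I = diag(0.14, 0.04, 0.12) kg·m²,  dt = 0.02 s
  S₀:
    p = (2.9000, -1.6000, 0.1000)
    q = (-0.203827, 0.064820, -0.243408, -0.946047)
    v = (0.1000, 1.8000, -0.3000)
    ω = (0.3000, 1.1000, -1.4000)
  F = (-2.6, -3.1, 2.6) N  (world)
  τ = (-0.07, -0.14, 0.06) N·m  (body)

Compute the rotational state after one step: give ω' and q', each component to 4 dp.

(τ − ω×Iω)/I = (0.3800, -3.2900, 0.7750)
new body rate ω' = (0.3076, 1.0342, -1.3845)
Hamilton product q⊗(0,ω) = (-1.0761630, 1.3202748, -0.4172758, 0.4296822)
q' = normalize(q + ½dt·q⊗(0,ω)) = (-0.2146, 0.0780, -0.2475, -0.9416)

ω' = (0.3076, 1.0342, -1.3845)
q' = (-0.2146, 0.0780, -0.2475, -0.9416)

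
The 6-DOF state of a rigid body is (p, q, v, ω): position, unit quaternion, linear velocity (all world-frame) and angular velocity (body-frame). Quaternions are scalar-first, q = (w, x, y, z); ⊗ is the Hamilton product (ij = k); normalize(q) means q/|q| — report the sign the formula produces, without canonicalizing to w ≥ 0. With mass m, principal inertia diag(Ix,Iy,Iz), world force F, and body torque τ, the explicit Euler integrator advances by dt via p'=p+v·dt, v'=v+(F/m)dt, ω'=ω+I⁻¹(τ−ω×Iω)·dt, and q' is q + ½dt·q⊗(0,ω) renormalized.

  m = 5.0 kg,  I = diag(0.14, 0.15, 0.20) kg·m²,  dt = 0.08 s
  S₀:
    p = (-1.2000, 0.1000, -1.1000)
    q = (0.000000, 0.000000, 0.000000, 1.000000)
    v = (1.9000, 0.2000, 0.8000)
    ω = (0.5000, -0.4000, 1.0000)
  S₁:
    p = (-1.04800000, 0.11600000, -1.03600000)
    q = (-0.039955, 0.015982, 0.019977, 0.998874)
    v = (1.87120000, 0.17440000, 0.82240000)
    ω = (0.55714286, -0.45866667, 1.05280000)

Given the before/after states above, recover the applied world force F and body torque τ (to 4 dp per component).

F = (-1.8000, -1.6000, 1.4000)
τ = (0.0800, -0.1400, 0.1300)

velocity change Δv = (-0.02880000, -0.02560000, 0.02240000)
F = m·Δv/dt = (-1.8000, -1.6000, 1.4000)
Δω = ω₁−ω₀ = (0.05714286, -0.05866667, 0.05280000)
τ = I·(Δω/dt) + ω₀×(Iω₀) = (0.0800, -0.1400, 0.1300)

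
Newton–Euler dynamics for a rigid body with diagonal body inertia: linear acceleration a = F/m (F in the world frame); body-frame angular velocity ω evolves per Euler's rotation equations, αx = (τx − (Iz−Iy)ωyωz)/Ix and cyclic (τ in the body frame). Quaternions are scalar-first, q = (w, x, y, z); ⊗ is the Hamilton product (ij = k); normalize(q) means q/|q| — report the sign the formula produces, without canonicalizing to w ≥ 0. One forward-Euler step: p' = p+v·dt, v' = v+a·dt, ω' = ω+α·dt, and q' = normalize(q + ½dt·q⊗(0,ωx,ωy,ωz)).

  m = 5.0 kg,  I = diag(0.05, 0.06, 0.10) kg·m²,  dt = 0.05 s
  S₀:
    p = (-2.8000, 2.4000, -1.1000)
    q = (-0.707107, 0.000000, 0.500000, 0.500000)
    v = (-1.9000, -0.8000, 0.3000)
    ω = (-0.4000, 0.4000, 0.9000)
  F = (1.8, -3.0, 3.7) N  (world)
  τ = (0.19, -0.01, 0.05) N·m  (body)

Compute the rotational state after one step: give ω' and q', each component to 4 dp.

ω' = (-0.2244, 0.3767, 0.9258)
q' = (-0.7231, 0.0133, 0.4878, 0.4889)

precession coupling ω×(Iω) = (0.0144, 0.0180, -0.0016)
(τ − ω×Iω)/I = (3.5120, -0.4667, 0.5160)
new body rate ω' = (-0.2244, 0.3767, 0.9258)
2q̇ = q⊗(0,ω) = (-0.6500000, 0.5328428, -0.4828428, -0.4363963)
q + ½dt·q⊗(0,ω), renormalized = (-0.7231, 0.0133, 0.4878, 0.4889)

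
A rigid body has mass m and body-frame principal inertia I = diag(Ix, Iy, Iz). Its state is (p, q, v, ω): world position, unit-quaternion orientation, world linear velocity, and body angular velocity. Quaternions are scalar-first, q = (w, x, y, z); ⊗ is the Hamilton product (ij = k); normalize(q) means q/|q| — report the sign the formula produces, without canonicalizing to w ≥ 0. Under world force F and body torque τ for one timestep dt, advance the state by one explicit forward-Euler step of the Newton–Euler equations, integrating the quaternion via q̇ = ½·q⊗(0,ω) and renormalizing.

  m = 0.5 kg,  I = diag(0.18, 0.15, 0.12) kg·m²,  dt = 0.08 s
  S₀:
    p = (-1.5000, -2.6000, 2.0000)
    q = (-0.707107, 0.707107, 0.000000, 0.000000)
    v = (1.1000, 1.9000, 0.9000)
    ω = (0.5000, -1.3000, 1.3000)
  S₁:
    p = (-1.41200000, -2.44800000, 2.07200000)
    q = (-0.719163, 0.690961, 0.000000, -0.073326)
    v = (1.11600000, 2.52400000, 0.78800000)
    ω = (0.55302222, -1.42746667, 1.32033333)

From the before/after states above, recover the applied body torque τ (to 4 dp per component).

Δω = ω₁−ω₀ = (0.05302222, -0.12746667, 0.02033333)
precession coupling = (0.0507, 0.0390, 0.0195)
applied torque τ = (0.1700, -0.2000, 0.0500)

τ = (0.1700, -0.2000, 0.0500)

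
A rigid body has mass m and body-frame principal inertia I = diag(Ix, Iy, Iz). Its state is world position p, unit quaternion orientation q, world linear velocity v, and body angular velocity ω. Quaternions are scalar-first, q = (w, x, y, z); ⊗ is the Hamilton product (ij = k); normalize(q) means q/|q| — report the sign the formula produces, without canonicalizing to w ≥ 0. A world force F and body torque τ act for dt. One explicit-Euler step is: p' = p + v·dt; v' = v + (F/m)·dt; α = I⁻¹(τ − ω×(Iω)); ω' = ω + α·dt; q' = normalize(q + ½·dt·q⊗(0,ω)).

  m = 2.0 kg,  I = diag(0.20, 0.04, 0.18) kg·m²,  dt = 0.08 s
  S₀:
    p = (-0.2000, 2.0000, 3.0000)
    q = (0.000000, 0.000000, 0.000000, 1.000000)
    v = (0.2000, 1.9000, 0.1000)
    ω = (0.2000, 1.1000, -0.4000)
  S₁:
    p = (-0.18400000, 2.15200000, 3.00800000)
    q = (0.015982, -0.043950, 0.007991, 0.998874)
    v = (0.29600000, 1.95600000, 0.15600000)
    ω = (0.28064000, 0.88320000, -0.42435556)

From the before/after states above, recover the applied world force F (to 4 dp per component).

F = (2.4000, 1.4000, 1.4000)

Δv = v₁−v₀ = (0.09600000, 0.05600000, 0.05600000)
F = m·Δv/dt = (2.4000, 1.4000, 1.4000)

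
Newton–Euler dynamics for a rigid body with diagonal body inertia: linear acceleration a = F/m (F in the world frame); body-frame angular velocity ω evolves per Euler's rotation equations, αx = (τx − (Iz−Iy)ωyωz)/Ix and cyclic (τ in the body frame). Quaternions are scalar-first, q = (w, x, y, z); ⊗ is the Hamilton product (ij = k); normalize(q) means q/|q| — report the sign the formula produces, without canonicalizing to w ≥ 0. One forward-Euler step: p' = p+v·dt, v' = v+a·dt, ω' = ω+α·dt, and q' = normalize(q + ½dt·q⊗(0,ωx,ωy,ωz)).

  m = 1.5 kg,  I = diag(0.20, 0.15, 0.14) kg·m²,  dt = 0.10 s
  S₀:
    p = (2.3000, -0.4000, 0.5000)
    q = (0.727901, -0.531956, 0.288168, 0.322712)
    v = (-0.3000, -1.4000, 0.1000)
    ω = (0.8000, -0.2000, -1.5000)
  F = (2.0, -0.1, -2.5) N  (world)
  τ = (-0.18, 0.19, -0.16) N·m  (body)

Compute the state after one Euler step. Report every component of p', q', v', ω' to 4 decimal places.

p' = (2.2700, -0.5400, 0.5100)
q' = (0.7734, -0.5193, 0.2530, 0.2610)
v' = (-0.1667, -1.4067, -0.0667)
ω' = (0.7115, -0.0253, -1.6200)

gyro term ω×Iω = (-0.0030, -0.0720, 0.0080)
angular accel α = (-0.8850, 1.7467, -1.2000)
new body rate ω' = (0.7115, -0.0253, -1.6200)
Hamilton product q⊗(0,ω) = (0.9672664, 0.2146112, -0.6853446, -1.2159947)
q + ½dt·q⊗(0,ω), renormalized = (0.7734, -0.5193, 0.2530, 0.2610)
linear accel F/m = (1.3333, -0.0667, -1.6667)
new position p' = (2.2700, -0.5400, 0.5100)
new velocity v' = (-0.1667, -1.4067, -0.0667)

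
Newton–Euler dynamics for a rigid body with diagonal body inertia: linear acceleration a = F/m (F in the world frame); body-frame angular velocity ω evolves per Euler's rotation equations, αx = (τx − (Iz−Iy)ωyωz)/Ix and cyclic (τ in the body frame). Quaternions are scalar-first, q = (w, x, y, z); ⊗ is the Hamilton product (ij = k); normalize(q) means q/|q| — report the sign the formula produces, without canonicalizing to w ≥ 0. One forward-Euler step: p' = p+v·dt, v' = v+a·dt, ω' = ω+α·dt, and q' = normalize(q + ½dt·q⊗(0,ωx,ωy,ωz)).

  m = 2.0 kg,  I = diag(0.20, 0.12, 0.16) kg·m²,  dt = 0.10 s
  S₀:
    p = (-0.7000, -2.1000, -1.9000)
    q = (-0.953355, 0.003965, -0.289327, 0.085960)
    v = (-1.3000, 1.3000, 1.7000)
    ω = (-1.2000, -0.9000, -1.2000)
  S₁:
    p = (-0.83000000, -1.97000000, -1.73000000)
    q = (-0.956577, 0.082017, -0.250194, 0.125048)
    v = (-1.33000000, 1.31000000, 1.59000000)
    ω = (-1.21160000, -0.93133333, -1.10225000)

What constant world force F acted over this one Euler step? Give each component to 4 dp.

v₁ − v₀ = (-0.03000000, 0.01000000, -0.11000000)
m·(v₁−v₀)/dt = (-0.6000, 0.2000, -2.2000)

F = (-0.6000, 0.2000, -2.2000)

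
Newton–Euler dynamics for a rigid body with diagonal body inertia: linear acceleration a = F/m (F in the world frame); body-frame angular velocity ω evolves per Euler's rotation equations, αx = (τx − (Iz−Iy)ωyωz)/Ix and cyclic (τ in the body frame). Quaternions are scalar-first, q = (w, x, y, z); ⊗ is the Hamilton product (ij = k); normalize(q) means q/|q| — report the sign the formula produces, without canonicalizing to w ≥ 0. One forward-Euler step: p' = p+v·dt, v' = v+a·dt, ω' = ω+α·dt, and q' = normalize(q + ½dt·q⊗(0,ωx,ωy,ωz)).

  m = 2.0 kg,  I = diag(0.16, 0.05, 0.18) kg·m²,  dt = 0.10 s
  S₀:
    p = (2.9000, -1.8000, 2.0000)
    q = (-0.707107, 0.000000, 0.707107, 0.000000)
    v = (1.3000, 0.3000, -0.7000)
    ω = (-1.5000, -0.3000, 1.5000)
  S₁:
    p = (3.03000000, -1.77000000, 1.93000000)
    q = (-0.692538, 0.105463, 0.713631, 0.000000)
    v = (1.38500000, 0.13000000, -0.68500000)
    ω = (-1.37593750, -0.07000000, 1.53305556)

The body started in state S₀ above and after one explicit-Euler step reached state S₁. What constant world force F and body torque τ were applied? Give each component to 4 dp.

Δv = v₁−v₀ = (0.08500000, -0.17000000, 0.01500000)
m·(v₁−v₀)/dt = (1.7000, -3.4000, 0.3000)
Δω = ω₁−ω₀ = (0.12406250, 0.23000000, 0.03305556)
precession coupling = (-0.0585, 0.0450, -0.0495)
τ = I·(Δω/dt) + ω₀×(Iω₀) = (0.1400, 0.1600, 0.0100)

F = (1.7000, -3.4000, 0.3000)
τ = (0.1400, 0.1600, 0.0100)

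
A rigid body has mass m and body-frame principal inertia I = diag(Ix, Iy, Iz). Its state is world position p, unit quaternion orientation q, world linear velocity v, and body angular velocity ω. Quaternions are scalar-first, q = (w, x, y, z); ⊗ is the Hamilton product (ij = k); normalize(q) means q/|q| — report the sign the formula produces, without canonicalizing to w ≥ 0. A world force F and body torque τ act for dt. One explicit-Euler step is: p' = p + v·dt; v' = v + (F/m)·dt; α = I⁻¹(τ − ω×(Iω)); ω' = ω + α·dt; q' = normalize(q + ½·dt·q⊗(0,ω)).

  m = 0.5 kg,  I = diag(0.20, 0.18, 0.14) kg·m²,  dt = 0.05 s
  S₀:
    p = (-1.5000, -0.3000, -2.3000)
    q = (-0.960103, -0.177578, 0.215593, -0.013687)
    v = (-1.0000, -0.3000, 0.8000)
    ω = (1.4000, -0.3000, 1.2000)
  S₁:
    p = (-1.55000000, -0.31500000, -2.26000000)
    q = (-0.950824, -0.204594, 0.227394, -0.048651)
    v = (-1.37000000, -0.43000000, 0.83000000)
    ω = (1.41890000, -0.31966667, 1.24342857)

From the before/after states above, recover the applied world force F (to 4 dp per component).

F = (-3.7000, -1.3000, 0.3000)

Δv = v₁−v₀ = (-0.37000000, -0.13000000, 0.03000000)
F = m·Δv/dt = (-3.7000, -1.3000, 0.3000)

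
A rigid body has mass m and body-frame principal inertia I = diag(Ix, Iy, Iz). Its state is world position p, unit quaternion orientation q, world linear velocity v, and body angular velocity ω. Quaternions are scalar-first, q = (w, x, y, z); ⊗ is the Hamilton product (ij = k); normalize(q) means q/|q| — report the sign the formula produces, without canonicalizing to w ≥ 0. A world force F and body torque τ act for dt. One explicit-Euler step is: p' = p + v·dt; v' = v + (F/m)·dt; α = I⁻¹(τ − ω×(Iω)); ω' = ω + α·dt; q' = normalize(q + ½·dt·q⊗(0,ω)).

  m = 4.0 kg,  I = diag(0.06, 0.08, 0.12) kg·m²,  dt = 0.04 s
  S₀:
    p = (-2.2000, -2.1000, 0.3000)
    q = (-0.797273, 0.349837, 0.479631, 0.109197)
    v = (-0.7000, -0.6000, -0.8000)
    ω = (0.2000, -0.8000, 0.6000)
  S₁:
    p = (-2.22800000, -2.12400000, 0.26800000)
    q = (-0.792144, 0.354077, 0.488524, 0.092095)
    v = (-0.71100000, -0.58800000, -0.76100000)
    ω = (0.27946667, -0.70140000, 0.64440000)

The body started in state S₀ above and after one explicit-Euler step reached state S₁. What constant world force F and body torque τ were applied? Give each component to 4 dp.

F = (-1.1000, 1.2000, 3.9000)
τ = (0.1000, 0.1900, 0.1300)

v₁ − v₀ = (-0.01100000, 0.01200000, 0.03900000)
m·(v₁−v₀)/dt = (-1.1000, 1.2000, 3.9000)
ω₁ − ω₀ = (0.07946667, 0.09860000, 0.04440000)
I·α + gyro = (0.1000, 0.1900, 0.1300)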